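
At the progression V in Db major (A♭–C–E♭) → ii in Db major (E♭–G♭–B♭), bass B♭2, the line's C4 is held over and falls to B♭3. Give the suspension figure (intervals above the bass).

At the second chord the bass is B♭2. The suspended C4 lies a ninth above the bass; after resolving down by step to B♭3, the interval above the bass becomes an octave.
Suspension figures are named by those two intervals: 9–8.

9–8 suspension.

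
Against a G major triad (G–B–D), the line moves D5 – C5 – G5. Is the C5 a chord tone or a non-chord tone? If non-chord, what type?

The harmony at that moment is G major triad (G, B, D); C5 is not a chord tone.
It is approached by step down from D5 and left by leap up to G5.
Step in, leap out — an escape tone.

Non-chord tone — an escape tone.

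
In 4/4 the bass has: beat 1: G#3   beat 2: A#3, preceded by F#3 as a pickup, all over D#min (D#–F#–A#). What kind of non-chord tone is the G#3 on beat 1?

Passing tone.

The harmony at that moment is D# minor triad (D#, F#, A#); G#3 is not a chord tone.
It is approached by step up from F#3 and left by step up to A#3.
Step in, step out in the same direction — a passing tone.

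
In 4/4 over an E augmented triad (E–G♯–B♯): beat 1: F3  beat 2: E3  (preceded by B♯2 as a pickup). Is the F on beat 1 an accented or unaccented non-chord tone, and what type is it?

Accented appoggiatura.

The harmony at that moment is E augmented triad (E, G♯, B♯); F3 is not a chord tone.
It is approached by leap up from B♯2 and left by step down to E3.
Leap in, step out — an appoggiatura.
It falls on the downbeat, so it is accented.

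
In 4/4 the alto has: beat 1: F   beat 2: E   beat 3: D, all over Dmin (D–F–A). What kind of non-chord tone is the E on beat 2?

The harmony at that moment is D minor triad (D, F, A); E is not a chord tone.
It is approached by step down from F and left by step down to D.
Step in, step out in the same direction — a passing tone.

Passing tone.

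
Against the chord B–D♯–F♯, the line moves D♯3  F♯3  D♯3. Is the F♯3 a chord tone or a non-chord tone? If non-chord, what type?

B major triad contains B, D♯, F♯; F♯ is the fifth, so it is a chord tone.

Chord tone (the fifth of B major triad).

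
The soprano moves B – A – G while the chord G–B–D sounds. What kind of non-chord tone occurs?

The harmony at that moment is G major triad (G, B, D); A is not a chord tone.
It is approached by step down from B and left by step down to G.
Step in, step out in the same direction — a passing tone.

A is a passing tone.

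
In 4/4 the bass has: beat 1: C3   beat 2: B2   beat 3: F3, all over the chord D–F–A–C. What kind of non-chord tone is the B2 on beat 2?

The harmony at that moment is D minor seventh chord (D, F, A, C); B2 is not a chord tone.
It is approached by step down from C3 and left by leap up to F3.
Step in, leap out, on a weak beat — an escape tone.

Escape tone.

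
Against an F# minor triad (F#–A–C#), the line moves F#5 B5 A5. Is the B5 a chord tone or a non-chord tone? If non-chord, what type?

The harmony at that moment is F# minor triad (F#, A, C#); B5 is not a chord tone.
It is approached by leap up from F#5 and left by step down to A5.
Leap in, step out — an appoggiatura.

Non-chord tone — an appoggiatura.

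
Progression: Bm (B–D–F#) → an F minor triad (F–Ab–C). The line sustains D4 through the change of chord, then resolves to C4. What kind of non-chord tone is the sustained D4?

The harmony at that moment is F minor triad (F, Ab, C); D4 is not a chord tone.
It is held over (the same pitch as the preceding D4) and left by step down to C4.
Held over from the previous chord and resolving down by step — a suspension.

D4 is a suspension.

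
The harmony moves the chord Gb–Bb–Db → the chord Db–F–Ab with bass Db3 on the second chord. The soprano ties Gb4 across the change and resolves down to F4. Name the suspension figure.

At the second chord the bass is Db3. The suspended Gb4 lies a fourth above the bass; after resolving down by step to F4, the interval above the bass becomes a third.
Suspension figures are named by those two intervals: 4–3.

4–3 suspension.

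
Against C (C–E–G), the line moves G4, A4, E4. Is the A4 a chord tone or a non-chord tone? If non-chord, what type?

The harmony at that moment is C major triad (C, E, G); A4 is not a chord tone.
It is approached by step up from G4 and left by leap down to E4.
Step in, leap out — an escape tone.

Non-chord tone — an escape tone.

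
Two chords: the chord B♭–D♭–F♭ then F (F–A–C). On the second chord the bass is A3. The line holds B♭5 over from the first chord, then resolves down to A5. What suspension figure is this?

9–8 suspension.

At the second chord the bass is A3. The suspended B♭5 lies a ninth above the bass; after resolving down by step to A5, the interval above the bass becomes an octave.
Suspension figures are named by those two intervals: 9–8.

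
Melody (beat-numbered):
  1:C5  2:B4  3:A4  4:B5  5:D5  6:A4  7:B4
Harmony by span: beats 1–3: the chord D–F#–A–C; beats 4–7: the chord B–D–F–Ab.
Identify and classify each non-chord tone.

The harmony at that moment is D dominant seventh chord (D, F#, A, C); B4 is not a chord tone.
It is approached by step down from C5 and left by step down to A4.
Step in, step out in the same direction — a passing tone.
The harmony at that moment is B diminished seventh chord (B, D, F, Ab); A4 is not a chord tone.
It is approached by leap down from D5 and left by step up to B4.
Leap in, step out — an appoggiatura.

B4 (beat 2) — passing tone; A4 (beat 6) — appoggiatura.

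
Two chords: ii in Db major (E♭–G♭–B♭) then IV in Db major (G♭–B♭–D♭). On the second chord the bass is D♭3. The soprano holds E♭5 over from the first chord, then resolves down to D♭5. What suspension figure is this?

9–8 suspension.

At the second chord the bass is D♭3. The suspended E♭5 lies a ninth above the bass; after resolving down by step to D♭5, the interval above the bass becomes an octave.
Suspension figures are named by those two intervals: 9–8.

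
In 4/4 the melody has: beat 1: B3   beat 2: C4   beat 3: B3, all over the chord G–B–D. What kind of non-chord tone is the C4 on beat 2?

Upper neighbor tone.

The harmony at that moment is G major triad (G, B, D); C4 is not a chord tone.
It is approached by step up from B3 and left by step down to B3.
Step away and step back to the same note — a neighbor tone (upper neighbor).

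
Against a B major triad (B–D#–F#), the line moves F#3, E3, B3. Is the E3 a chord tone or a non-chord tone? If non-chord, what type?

The harmony at that moment is B major triad (B, D#, F#); E3 is not a chord tone.
It is approached by step down from F#3 and left by leap up to B3.
Step in, leap out — an escape tone.

Non-chord tone — an escape tone.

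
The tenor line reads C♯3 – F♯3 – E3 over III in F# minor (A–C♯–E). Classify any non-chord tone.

F♯3 is an appoggiatura.

The harmony at that moment is A major triad (A, C♯, E); F♯3 is not a chord tone.
It is approached by leap up from C♯3 and left by step down to E3.
Leap in, step out — an appoggiatura.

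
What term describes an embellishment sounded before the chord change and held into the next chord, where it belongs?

Anticipation.

Approach: ahead of the chord change (typically by step), so it is dissonant against the current harmony. Departure: none — the same pitch is restated or held and is a chord tone of the new harmony.
Dissonant first, consonant once the harmony catches up: the note simply arrives early — an anticipation. (The reverse timing, consonant first and dissonant after the change, would be a suspension or retardation.)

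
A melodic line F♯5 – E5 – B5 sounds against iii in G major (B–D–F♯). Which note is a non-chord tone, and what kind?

E5 is an escape tone.

The harmony at that moment is B minor triad (B, D, F♯); E5 is not a chord tone.
It is approached by step down from F♯5 and left by leap up to B5.
Step in, leap out — an escape tone.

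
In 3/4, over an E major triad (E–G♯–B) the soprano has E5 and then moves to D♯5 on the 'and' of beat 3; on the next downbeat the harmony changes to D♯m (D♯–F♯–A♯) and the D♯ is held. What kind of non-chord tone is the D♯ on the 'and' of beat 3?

The harmony at that moment is E major triad (E, G♯, B); D♯5 is not a chord tone.
It is approached by step down from E5 and then sustained as the same pitch into the next harmony.
Arriving early and becoming a chord tone when the harmony changes — an anticipation.

Anticipation.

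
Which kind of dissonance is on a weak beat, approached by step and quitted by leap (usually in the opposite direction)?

Approach: by step. Departure: by leap. Metric position: weak.
Step in, leap out, from a weak position — an escape tone (échappée). (It is the mirror image of the appoggiatura, which leaps in and steps out on a strong beat.)

Escape tone.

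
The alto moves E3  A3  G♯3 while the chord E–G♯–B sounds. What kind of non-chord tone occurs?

A3 is an appoggiatura.

The harmony at that moment is E major triad (E, G♯, B); A3 is not a chord tone.
It is approached by leap up from E3 and left by step down to G♯3.
Leap in, step out — an appoggiatura.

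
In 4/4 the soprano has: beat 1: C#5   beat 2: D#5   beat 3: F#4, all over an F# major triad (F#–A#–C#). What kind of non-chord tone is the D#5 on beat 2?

Escape tone.

The harmony at that moment is F# major triad (F#, A#, C#); D#5 is not a chord tone.
It is approached by step up from C#5 and left by leap down to F#4.
Step in, leap out, on a weak beat — an escape tone.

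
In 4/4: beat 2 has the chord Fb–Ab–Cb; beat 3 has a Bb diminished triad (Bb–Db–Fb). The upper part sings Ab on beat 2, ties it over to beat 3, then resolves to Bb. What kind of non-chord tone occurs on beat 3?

Retardation.

The harmony at that moment is Bb diminished triad (Bb, Db, Fb); Ab is not a chord tone.
It is held over (the same pitch as the preceding Ab) and left by step up to Bb.
Held over from the previous chord and resolving up by step — a retardation.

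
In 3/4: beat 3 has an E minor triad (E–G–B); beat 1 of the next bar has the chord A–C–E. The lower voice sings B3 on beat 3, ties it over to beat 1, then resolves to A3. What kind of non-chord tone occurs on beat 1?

Suspension.

The harmony at that moment is A minor triad (A, C, E); B3 is not a chord tone.
It is held over (the same pitch as the preceding B3) and left by step down to A3.
Held over from the previous chord and resolving down by step — a suspension.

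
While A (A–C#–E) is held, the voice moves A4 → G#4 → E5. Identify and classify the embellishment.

The harmony at that moment is A major triad (A, C#, E); G#4 is not a chord tone.
It is approached by step down from A4 and left by leap up to E5.
Step in, leap out — an escape tone.

G#4 is an escape tone.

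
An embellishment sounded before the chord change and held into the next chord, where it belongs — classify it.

Approach: ahead of the chord change (typically by step), so it is dissonant against the current harmony. Departure: none — the same pitch is restated or held and is a chord tone of the new harmony.
Dissonant first, consonant once the harmony catches up: the note simply arrives early — an anticipation. (The reverse timing, consonant first and dissonant after the change, would be a suspension or retardation.)

Anticipation.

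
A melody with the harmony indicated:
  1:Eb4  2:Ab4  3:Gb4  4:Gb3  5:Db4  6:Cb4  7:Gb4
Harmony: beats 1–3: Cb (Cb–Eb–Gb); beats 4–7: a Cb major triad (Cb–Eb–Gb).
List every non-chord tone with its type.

The harmony at that moment is Cb major triad (Cb, Eb, Gb); Ab4 is not a chord tone.
It is approached by leap up from Eb4 and left by step down to Gb4.
Leap in, step out — an appoggiatura.
The harmony at that moment is Cb major triad (Cb, Eb, Gb); Db4 is not a chord tone.
It is approached by leap up from Gb3 and left by step down to Cb4.
Leap in, step out — an appoggiatura.

Ab4 (beat 2) — appoggiatura; Db4 (beat 5) — appoggiatura.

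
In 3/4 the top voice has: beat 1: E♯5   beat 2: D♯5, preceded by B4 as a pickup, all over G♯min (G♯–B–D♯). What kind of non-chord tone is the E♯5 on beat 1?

Appoggiatura.

The harmony at that moment is G♯ minor triad (G♯, B, D♯); E♯5 is not a chord tone.
It is approached by leap up from B4 and left by step down to D♯5.
Leap in, step out, metrically accented — an appoggiatura.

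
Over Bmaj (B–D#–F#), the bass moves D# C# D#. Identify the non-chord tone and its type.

C# is a neighbor tone.

The harmony at that moment is B major triad (B, D#, F#); C# is not a chord tone.
It is approached by step down from D# and left by step up to D#.
Step away and step back to the same note — a neighbor tone (lower neighbor).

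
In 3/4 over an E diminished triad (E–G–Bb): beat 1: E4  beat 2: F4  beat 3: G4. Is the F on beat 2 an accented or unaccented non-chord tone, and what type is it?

The harmony at that moment is E diminished triad (E, G, Bb); F4 is not a chord tone.
It is approached by step up from E4 and left by step up to G4.
Step in, step out in the same direction — a passing tone.
It falls on a weak beat, so it is unaccented.

Unaccented passing tone.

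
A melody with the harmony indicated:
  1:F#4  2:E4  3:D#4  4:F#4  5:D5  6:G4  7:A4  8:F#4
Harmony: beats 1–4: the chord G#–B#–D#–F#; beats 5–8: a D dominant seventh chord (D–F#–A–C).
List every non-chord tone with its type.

E4 (beat 2) — passing tone; G4 (beat 6) — appoggiatura.

The harmony at that moment is G# dominant seventh chord (G#, B#, D#, F#); E4 is not a chord tone.
It is approached by step down from F#4 and left by step down to D#4.
Step in, step out in the same direction — a passing tone.
The harmony at that moment is D dominant seventh chord (D, F#, A, C); G4 is not a chord tone.
It is approached by leap down from D5 and left by step up to A4.
Leap in, step out — an appoggiatura.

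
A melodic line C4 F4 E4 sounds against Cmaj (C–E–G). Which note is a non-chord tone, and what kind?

The harmony at that moment is C major triad (C, E, G); F4 is not a chord tone.
It is approached by leap up from C4 and left by step down to E4.
Leap in, step out — an appoggiatura.

F4 is an appoggiatura.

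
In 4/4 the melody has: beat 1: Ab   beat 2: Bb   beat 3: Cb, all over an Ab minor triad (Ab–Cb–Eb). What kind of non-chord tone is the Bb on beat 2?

Passing tone.

The harmony at that moment is Ab minor triad (Ab, Cb, Eb); Bb is not a chord tone.
It is approached by step up from Ab and left by step up to Cb.
Step in, step out in the same direction — a passing tone.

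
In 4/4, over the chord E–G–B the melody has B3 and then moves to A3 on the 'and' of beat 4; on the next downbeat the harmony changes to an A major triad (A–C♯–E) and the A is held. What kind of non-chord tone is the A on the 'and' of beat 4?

Anticipation.

The harmony at that moment is E minor triad (E, G, B); A3 is not a chord tone.
It is approached by step down from B3 and then sustained as the same pitch into the next harmony.
Arriving early and becoming a chord tone when the harmony changes — an anticipation.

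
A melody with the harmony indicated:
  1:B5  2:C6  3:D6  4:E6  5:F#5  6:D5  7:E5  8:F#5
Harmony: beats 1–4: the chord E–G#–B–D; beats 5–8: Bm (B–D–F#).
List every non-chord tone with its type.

The harmony at that moment is E dominant seventh chord (E, G#, B, D); C6 is not a chord tone.
It is approached by step up from B5 and left by step up to D6.
Step in, step out in the same direction — a passing tone.
The harmony at that moment is B minor triad (B, D, F#); E5 is not a chord tone.
It is approached by step up from D5 and left by step up to F#5.
Step in, step out in the same direction — a passing tone.

C6 (beat 2) — passing tone; E5 (beat 7) — passing tone.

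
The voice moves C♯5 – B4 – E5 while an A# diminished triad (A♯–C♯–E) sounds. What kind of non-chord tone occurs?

B4 is an escape tone.

The harmony at that moment is A♯ diminished triad (A♯, C♯, E); B4 is not a chord tone.
It is approached by step down from C♯5 and left by leap up to E5.
Step in, leap out — an escape tone.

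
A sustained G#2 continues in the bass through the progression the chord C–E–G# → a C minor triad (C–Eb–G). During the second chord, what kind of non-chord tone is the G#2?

Pedal tone (pedal point).

The harmony at that moment is C minor triad (C, Eb, G); G#2 is not a chord tone.
It is held over (the same pitch as the preceding G#2) and then sustained as the same pitch into the next harmony.
Sustained through a change of harmony — a pedal tone.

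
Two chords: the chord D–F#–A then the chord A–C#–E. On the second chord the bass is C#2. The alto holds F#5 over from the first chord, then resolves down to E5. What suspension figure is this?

At the second chord the bass is C#2. The suspended F#5 lies a fourth above the bass; after resolving down by step to E5, the interval above the bass becomes a third.
Suspension figures are named by those two intervals: 4–3.

4–3 suspension.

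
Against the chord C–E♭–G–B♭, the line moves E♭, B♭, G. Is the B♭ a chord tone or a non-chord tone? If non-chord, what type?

Chord tone (the seventh of C minor seventh chord).

C minor seventh chord contains C, E♭, G, B♭; B♭ is the seventh, so it is a chord tone.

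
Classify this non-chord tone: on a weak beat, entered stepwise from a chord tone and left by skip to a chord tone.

Approach: by step. Departure: by leap. Metric position: weak.
Step in, leap out, from a weak position — an escape tone (échappée). (It is the mirror image of the appoggiatura, which leaps in and steps out on a strong beat.)

Escape tone.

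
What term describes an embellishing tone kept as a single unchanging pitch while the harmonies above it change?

Pedal tone.

Approach: none. Departure: none — a single pitch is sustained while the chords change around it, passing through harmonies that do not contain it.
No melodic motion at all; the dissonance is created entirely by the moving harmonies against the stationary note — a pedal tone (pedal point).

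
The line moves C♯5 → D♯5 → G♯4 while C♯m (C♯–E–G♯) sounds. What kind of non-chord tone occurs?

The harmony at that moment is C♯ minor triad (C♯, E, G♯); D♯5 is not a chord tone.
It is approached by step up from C♯5 and left by leap down to G♯4.
Step in, leap out — an escape tone.

D♯5 is an escape tone.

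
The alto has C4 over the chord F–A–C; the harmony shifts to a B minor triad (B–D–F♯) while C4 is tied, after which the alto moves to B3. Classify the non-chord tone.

The harmony at that moment is B minor triad (B, D, F♯); C4 is not a chord tone.
It is held over (the same pitch as the preceding C4) and left by step down to B3.
Held over from the previous chord and resolving down by step — a suspension.

C4 is a suspension.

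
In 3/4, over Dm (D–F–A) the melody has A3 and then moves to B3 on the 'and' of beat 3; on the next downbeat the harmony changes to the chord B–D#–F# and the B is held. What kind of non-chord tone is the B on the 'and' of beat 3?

The harmony at that moment is D minor triad (D, F, A); B3 is not a chord tone.
It is approached by step up from A3 and then sustained as the same pitch into the next harmony.
Arriving early and becoming a chord tone when the harmony changes — an anticipation.

Anticipation.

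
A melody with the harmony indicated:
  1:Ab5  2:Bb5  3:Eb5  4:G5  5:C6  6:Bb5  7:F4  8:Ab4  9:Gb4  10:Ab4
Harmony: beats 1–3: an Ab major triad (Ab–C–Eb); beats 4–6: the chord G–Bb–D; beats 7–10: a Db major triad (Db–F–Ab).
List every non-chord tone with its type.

The harmony at that moment is Ab major triad (Ab, C, Eb); Bb5 is not a chord tone.
It is approached by step up from Ab5 and left by leap down to Eb5.
Step in, leap out — an escape tone.
The harmony at that moment is G minor triad (G, Bb, D); C6 is not a chord tone.
It is approached by leap up from G5 and left by step down to Bb5.
Leap in, step out — an appoggiatura.
The harmony at that moment is Db major triad (Db, F, Ab); Gb4 is not a chord tone.
It is approached by step down from Ab4 and left by step up to Ab4.
Step away and step back to the same note — a neighbor tone (lower neighbor).

Bb5 (beat 2) — escape tone; C6 (beat 5) — appoggiatura; Gb4 (beat 9) — neighbor tone.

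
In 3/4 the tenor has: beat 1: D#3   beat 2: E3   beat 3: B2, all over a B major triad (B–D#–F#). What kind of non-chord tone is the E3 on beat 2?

The harmony at that moment is B major triad (B, D#, F#); E3 is not a chord tone.
It is approached by step up from D#3 and left by leap down to B2.
Step in, leap out, on a weak beat — an escape tone.

Escape tone.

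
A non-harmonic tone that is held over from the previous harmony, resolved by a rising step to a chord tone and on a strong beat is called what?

Retardation.

Approach: by preparation — the pitch is first a chord tone, then held (tied or repeated) while the harmony changes under it. Departure: up by step. Metric position: strong.
A prepared dissonance that resolves upward by step — a retardation. (The same figure resolving downward would be a suspension.)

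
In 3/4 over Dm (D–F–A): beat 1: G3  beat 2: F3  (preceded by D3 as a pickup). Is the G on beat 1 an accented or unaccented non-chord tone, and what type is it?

The harmony at that moment is D minor triad (D, F, A); G3 is not a chord tone.
It is approached by leap up from D3 and left by step down to F3.
Leap in, step out — an appoggiatura.
It falls on the downbeat, so it is accented.

Accented appoggiatura.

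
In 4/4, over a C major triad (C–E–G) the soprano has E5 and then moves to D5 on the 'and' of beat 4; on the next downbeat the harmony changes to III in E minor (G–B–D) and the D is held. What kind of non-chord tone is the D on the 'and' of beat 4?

Anticipation.

The harmony at that moment is C major triad (C, E, G); D5 is not a chord tone.
It is approached by step down from E5 and then sustained as the same pitch into the next harmony.
Arriving early and becoming a chord tone when the harmony changes — an anticipation.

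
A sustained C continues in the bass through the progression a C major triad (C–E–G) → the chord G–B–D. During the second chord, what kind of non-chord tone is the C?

The harmony at that moment is G major triad (G, B, D); C is not a chord tone.
It is held over (the same pitch as the preceding C) and then sustained as the same pitch into the next harmony.
Sustained through a change of harmony — a pedal tone.

Pedal tone (pedal point).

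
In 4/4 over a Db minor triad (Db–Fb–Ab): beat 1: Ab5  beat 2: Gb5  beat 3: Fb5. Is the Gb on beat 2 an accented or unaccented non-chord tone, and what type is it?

The harmony at that moment is Db minor triad (Db, Fb, Ab); Gb5 is not a chord tone.
It is approached by step down from Ab5 and left by step down to Fb5.
Step in, step out in the same direction — a passing tone.
It falls on a weak beat, so it is unaccented.

Unaccented passing tone.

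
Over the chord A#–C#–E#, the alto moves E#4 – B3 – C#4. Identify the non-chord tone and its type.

B3 is an appoggiatura.

The harmony at that moment is A# minor triad (A#, C#, E#); B3 is not a chord tone.
It is approached by leap down from E#4 and left by step up to C#4.
Leap in, step out — an appoggiatura.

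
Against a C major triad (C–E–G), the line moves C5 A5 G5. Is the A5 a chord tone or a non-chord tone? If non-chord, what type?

Non-chord tone — an appoggiatura.

The harmony at that moment is C major triad (C, E, G); A5 is not a chord tone.
It is approached by leap up from C5 and left by step down to G5.
Leap in, step out — an appoggiatura.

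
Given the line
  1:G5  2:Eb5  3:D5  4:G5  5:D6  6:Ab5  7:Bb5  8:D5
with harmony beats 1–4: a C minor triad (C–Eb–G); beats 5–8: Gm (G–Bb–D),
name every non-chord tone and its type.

D5 (beat 3) — escape tone; Ab5 (beat 6) — appoggiatura.

The harmony at that moment is C minor triad (C, Eb, G); D5 is not a chord tone.
It is approached by step down from Eb5 and left by leap up to G5.
Step in, leap out — an escape tone.
The harmony at that moment is G minor triad (G, Bb, D); Ab5 is not a chord tone.
It is approached by leap down from D6 and left by step up to Bb5.
Leap in, step out — an appoggiatura.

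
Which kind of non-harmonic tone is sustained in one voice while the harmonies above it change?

Pedal tone.

Approach: none. Departure: none — a single pitch is sustained while the chords change around it, passing through harmonies that do not contain it.
No melodic motion at all; the dissonance is created entirely by the moving harmonies against the stationary note — a pedal tone (pedal point).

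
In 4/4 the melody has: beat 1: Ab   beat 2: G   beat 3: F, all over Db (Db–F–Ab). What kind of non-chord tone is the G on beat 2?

Passing tone.

The harmony at that moment is Db major triad (Db, F, Ab); G is not a chord tone.
It is approached by step down from Ab and left by step down to F.
Step in, step out in the same direction — a passing tone.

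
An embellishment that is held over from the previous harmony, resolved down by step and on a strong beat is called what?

Approach: by preparation — the pitch is first a chord tone, then held (tied or repeated) while the harmony changes under it. Departure: down by step. Metric position: strong.
A prepared dissonance that resolves downward by step — a suspension. (The same figure resolving upward would be a retardation.)

Suspension.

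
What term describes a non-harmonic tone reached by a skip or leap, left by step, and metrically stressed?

Appoggiatura.

Approach: by leap. Departure: by step. Metric position: strong.
Leap in, step out, in a metrically strong position — an appoggiatura. (It is the mirror image of the escape tone, which steps in and leaps out from a weak position.)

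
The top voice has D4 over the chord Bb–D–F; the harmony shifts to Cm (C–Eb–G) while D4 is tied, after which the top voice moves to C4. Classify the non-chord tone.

The harmony at that moment is C minor triad (C, Eb, G); D4 is not a chord tone.
It is held over (the same pitch as the preceding D4) and left by step down to C4.
Held over from the previous chord and resolving down by step — a suspension.

D4 is a suspension.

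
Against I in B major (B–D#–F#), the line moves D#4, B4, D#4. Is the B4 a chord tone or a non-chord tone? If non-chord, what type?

Chord tone (the root of B major triad).

B major triad contains B, D#, F#; B is the root, so it is a chord tone.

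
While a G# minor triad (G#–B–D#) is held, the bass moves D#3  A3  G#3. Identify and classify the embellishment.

The harmony at that moment is G# minor triad (G#, B, D#); A3 is not a chord tone.
It is approached by leap up from D#3 and left by step down to G#3.
Leap in, step out — an appoggiatura.

A3 is an appoggiatura.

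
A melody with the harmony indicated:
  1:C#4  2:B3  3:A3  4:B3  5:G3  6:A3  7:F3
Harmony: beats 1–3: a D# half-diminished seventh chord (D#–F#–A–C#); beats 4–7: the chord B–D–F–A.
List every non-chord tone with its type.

B3 (beat 2) — passing tone; G3 (beat 5) — appoggiatura.

The harmony at that moment is D# half-diminished seventh chord (D#, F#, A, C#); B3 is not a chord tone.
It is approached by step down from C#4 and left by step down to A3.
Step in, step out in the same direction — a passing tone.
The harmony at that moment is B half-diminished seventh chord (B, D, F, A); G3 is not a chord tone.
It is approached by leap down from B3 and left by step up to A3.
Leap in, step out — an appoggiatura.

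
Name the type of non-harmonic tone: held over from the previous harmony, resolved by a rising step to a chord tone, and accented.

Retardation.

Approach: by preparation — the pitch is first a chord tone, then held (tied or repeated) while the harmony changes under it. Departure: up by step. Metric position: strong.
A prepared dissonance that resolves upward by step — a retardation. (The same figure resolving downward would be a suspension.)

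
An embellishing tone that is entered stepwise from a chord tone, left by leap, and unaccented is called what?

Approach: by step. Departure: by leap. Metric position: weak.
Step in, leap out, from a weak position — an escape tone (échappée). (It is the mirror image of the appoggiatura, which leaps in and steps out on a strong beat.)

Escape tone.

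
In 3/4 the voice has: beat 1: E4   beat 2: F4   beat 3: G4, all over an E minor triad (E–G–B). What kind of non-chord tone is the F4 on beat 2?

The harmony at that moment is E minor triad (E, G, B); F4 is not a chord tone.
It is approached by step up from E4 and left by step up to G4.
Step in, step out in the same direction — a passing tone.

Passing tone.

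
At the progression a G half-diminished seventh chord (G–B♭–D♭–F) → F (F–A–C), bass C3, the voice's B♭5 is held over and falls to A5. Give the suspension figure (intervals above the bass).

At the second chord the bass is C3. The suspended B♭5 lies a seventh above the bass; after resolving down by step to A5, the interval above the bass becomes a sixth.
Suspension figures are named by those two intervals: 7–6.

7–6 suspension.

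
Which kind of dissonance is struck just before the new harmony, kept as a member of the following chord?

Approach: ahead of the chord change (typically by step), so it is dissonant against the current harmony. Departure: none — the same pitch is restated or held and is a chord tone of the new harmony.
Dissonant first, consonant once the harmony catches up: the note simply arrives early — an anticipation. (The reverse timing, consonant first and dissonant after the change, would be a suspension or retardation.)

Anticipation.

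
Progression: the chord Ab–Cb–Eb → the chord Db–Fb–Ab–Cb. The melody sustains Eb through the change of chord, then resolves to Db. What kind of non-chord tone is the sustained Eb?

The harmony at that moment is Db minor seventh chord (Db, Fb, Ab, Cb); Eb is not a chord tone.
It is held over (the same pitch as the preceding Eb) and left by step down to Db.
Held over from the previous chord and resolving down by step — a suspension.

Eb is a suspension.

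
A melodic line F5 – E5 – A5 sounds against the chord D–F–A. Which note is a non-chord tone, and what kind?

E5 is an escape tone.

The harmony at that moment is D minor triad (D, F, A); E5 is not a chord tone.
It is approached by step down from F5 and left by leap up to A5.
Step in, leap out — an escape tone.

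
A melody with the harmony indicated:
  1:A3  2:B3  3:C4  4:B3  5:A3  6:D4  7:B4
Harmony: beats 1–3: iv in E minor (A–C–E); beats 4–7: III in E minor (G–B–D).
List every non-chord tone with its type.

The harmony at that moment is A minor triad (A, C, E); B3 is not a chord tone.
It is approached by step up from A3 and left by step up to C4.
Step in, step out in the same direction — a passing tone.
The harmony at that moment is G major triad (G, B, D); A3 is not a chord tone.
It is approached by step down from B3 and left by leap up to D4.
Step in, leap out — an escape tone.

B3 (beat 2) — passing tone; A3 (beat 5) — escape tone.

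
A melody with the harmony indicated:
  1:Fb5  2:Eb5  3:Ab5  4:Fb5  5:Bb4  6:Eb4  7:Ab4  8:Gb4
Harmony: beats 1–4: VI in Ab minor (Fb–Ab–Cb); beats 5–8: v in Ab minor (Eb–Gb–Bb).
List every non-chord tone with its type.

The harmony at that moment is Fb major triad (Fb, Ab, Cb); Eb5 is not a chord tone.
It is approached by step down from Fb5 and left by leap up to Ab5.
Step in, leap out — an escape tone.
The harmony at that moment is Eb minor triad (Eb, Gb, Bb); Ab4 is not a chord tone.
It is approached by leap up from Eb4 and left by step down to Gb4.
Leap in, step out — an appoggiatura.

Eb5 (beat 2) — escape tone; Ab4 (beat 7) — appoggiatura.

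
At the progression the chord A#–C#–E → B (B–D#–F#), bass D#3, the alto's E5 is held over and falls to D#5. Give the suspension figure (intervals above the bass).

9–8 suspension.

At the second chord the bass is D#3. The suspended E5 lies a ninth above the bass; after resolving down by step to D#5, the interval above the bass becomes an octave.
Suspension figures are named by those two intervals: 9–8.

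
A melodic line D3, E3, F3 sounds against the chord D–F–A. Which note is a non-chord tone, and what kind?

The harmony at that moment is D minor triad (D, F, A); E3 is not a chord tone.
It is approached by step up from D3 and left by step up to F3.
Step in, step out in the same direction — a passing tone.

E3 is a passing tone.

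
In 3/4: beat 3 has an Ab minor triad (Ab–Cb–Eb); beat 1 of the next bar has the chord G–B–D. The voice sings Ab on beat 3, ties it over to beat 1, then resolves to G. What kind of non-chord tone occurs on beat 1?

Suspension.

The harmony at that moment is G major triad (G, B, D); Ab is not a chord tone.
It is held over (the same pitch as the preceding Ab) and left by step down to G.
Held over from the previous chord and resolving down by step — a suspension.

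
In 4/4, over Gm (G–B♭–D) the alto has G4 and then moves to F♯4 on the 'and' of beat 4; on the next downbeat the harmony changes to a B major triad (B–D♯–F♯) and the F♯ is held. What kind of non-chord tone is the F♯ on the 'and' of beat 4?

Anticipation.

The harmony at that moment is G minor triad (G, B♭, D); F♯4 is not a chord tone.
It is approached by step down from G4 and then sustained as the same pitch into the next harmony.
Arriving early and becoming a chord tone when the harmony changes — an anticipation.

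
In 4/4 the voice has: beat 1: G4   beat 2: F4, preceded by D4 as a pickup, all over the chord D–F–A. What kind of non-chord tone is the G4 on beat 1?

Appoggiatura.

The harmony at that moment is D minor triad (D, F, A); G4 is not a chord tone.
It is approached by leap up from D4 and left by step down to F4.
Leap in, step out, metrically accented — an appoggiatura.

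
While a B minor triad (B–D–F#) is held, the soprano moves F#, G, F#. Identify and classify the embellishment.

G is a neighbor tone.

The harmony at that moment is B minor triad (B, D, F#); G is not a chord tone.
It is approached by step up from F# and left by step down to F#.
Step away and step back to the same note — a neighbor tone (upper neighbor).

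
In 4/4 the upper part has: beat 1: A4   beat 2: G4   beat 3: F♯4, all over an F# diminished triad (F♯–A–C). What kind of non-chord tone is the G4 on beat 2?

Passing tone.

The harmony at that moment is F♯ diminished triad (F♯, A, C); G4 is not a chord tone.
It is approached by step down from A4 and left by step down to F♯4.
Step in, step out in the same direction — a passing tone.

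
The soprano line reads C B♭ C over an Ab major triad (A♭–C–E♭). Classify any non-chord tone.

The harmony at that moment is A♭ major triad (A♭, C, E♭); B♭ is not a chord tone.
It is approached by step down from C and left by step up to C.
Step away and step back to the same note — a neighbor tone (lower neighbor).

B♭ is a neighbor tone.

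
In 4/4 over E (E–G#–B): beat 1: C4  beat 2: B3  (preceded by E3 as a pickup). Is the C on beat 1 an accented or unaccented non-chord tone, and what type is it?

The harmony at that moment is E major triad (E, G#, B); C4 is not a chord tone.
It is approached by leap up from E3 and left by step down to B3.
Leap in, step out — an appoggiatura.
It falls on the downbeat, so it is accented.

Accented appoggiatura.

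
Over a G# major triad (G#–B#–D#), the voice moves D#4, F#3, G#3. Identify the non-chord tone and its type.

The harmony at that moment is G# major triad (G#, B#, D#); F#3 is not a chord tone.
It is approached by leap down from D#4 and left by step up to G#3.
Leap in, step out — an appoggiatura.

F#3 is an appoggiatura.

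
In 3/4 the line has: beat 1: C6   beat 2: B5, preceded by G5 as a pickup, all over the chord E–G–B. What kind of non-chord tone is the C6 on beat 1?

The harmony at that moment is E minor triad (E, G, B); C6 is not a chord tone.
It is approached by leap up from G5 and left by step down to B5.
Leap in, step out, metrically accented — an appoggiatura.

Appoggiatura.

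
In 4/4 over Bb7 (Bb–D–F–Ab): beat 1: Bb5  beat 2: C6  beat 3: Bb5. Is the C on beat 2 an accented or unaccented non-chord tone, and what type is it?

The harmony at that moment is Bb dominant seventh chord (Bb, D, F, Ab); C6 is not a chord tone.
It is approached by step up from Bb5 and left by step down to Bb5.
Step away and step back to the same note — a neighbor tone (upper neighbor).
It falls on a weak beat, so it is unaccented.

Unaccented neighbor tone.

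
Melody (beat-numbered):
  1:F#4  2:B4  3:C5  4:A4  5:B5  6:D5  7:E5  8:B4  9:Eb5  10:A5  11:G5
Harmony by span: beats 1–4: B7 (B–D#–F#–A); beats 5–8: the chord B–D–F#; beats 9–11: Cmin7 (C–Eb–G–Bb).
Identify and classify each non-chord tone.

The harmony at that moment is B dominant seventh chord (B, D#, F#, A); C5 is not a chord tone.
It is approached by step up from B4 and left by leap down to A4.
Step in, leap out — an escape tone.
The harmony at that moment is B minor triad (B, D, F#); E5 is not a chord tone.
It is approached by step up from D5 and left by leap down to B4.
Step in, leap out — an escape tone.
The harmony at that moment is C minor seventh chord (C, Eb, G, Bb); A5 is not a chord tone.
It is approached by leap up from Eb5 and left by step down to G5.
Leap in, step out — an appoggiatura.

C5 (beat 3) — escape tone; E5 (beat 7) — escape tone; A5 (beat 10) — appoggiatura.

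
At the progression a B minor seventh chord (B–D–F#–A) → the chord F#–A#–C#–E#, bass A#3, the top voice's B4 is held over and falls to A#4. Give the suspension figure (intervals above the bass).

At the second chord the bass is A#3. The suspended B4 lies a ninth above the bass; after resolving down by step to A#4, the interval above the bass becomes an octave.
Suspension figures are named by those two intervals: 9–8.

9–8 suspension.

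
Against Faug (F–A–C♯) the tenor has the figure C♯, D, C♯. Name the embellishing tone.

D is a neighbor tone.

The harmony at that moment is F augmented triad (F, A, C♯); D is not a chord tone.
It is approached by step up from C♯ and left by step down to C♯.
Step away and step back to the same note — a neighbor tone (upper neighbor).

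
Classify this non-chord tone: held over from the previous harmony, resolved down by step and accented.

Suspension.

Approach: by preparation — the pitch is first a chord tone, then held (tied or repeated) while the harmony changes under it. Departure: down by step. Metric position: strong.
A prepared dissonance that resolves downward by step — a suspension. (The same figure resolving upward would be a retardation.)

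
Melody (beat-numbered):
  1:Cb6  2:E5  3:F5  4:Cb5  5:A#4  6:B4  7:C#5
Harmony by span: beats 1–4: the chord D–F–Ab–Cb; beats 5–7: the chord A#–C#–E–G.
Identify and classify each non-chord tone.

E5 (beat 2) — appoggiatura; B4 (beat 6) — passing tone.

The harmony at that moment is D diminished seventh chord (D, F, Ab, Cb); E5 is not a chord tone.
It is approached by leap down from Cb6 and left by step up to F5.
Leap in, step out — an appoggiatura.
The harmony at that moment is A# diminished seventh chord (A#, C#, E, G); B4 is not a chord tone.
It is approached by step up from A#4 and left by step up to C#5.
Step in, step out in the same direction — a passing tone.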